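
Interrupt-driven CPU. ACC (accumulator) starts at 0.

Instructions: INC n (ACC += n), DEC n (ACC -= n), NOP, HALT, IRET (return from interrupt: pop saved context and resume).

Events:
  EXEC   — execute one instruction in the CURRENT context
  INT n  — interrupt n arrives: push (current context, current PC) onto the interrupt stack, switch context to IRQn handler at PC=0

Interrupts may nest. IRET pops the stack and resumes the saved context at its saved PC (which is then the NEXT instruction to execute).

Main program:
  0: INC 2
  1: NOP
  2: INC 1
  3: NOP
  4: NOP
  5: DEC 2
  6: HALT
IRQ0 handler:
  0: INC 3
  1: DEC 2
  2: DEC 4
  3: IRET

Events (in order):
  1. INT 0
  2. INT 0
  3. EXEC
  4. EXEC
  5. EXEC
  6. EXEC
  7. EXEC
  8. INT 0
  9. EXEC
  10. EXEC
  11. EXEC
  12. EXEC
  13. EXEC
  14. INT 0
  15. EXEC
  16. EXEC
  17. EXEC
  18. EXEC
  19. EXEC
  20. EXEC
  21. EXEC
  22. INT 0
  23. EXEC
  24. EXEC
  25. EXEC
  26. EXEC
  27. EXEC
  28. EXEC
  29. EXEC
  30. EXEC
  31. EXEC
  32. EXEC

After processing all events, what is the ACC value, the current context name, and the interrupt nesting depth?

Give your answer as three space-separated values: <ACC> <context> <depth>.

Event 1 (INT 0): INT 0 arrives: push (MAIN, PC=0), enter IRQ0 at PC=0 (depth now 1)
Event 2 (INT 0): INT 0 arrives: push (IRQ0, PC=0), enter IRQ0 at PC=0 (depth now 2)
Event 3 (EXEC): [IRQ0] PC=0: INC 3 -> ACC=3
Event 4 (EXEC): [IRQ0] PC=1: DEC 2 -> ACC=1
Event 5 (EXEC): [IRQ0] PC=2: DEC 4 -> ACC=-3
Event 6 (EXEC): [IRQ0] PC=3: IRET -> resume IRQ0 at PC=0 (depth now 1)
Event 7 (EXEC): [IRQ0] PC=0: INC 3 -> ACC=0
Event 8 (INT 0): INT 0 arrives: push (IRQ0, PC=1), enter IRQ0 at PC=0 (depth now 2)
Event 9 (EXEC): [IRQ0] PC=0: INC 3 -> ACC=3
Event 10 (EXEC): [IRQ0] PC=1: DEC 2 -> ACC=1
Event 11 (EXEC): [IRQ0] PC=2: DEC 4 -> ACC=-3
Event 12 (EXEC): [IRQ0] PC=3: IRET -> resume IRQ0 at PC=1 (depth now 1)
Event 13 (EXEC): [IRQ0] PC=1: DEC 2 -> ACC=-5
Event 14 (INT 0): INT 0 arrives: push (IRQ0, PC=2), enter IRQ0 at PC=0 (depth now 2)
Event 15 (EXEC): [IRQ0] PC=0: INC 3 -> ACC=-2
Event 16 (EXEC): [IRQ0] PC=1: DEC 2 -> ACC=-4
Event 17 (EXEC): [IRQ0] PC=2: DEC 4 -> ACC=-8
Event 18 (EXEC): [IRQ0] PC=3: IRET -> resume IRQ0 at PC=2 (depth now 1)
Event 19 (EXEC): [IRQ0] PC=2: DEC 4 -> ACC=-12
Event 20 (EXEC): [IRQ0] PC=3: IRET -> resume MAIN at PC=0 (depth now 0)
Event 21 (EXEC): [MAIN] PC=0: INC 2 -> ACC=-10
Event 22 (INT 0): INT 0 arrives: push (MAIN, PC=1), enter IRQ0 at PC=0 (depth now 1)
Event 23 (EXEC): [IRQ0] PC=0: INC 3 -> ACC=-7
Event 24 (EXEC): [IRQ0] PC=1: DEC 2 -> ACC=-9
Event 25 (EXEC): [IRQ0] PC=2: DEC 4 -> ACC=-13
Event 26 (EXEC): [IRQ0] PC=3: IRET -> resume MAIN at PC=1 (depth now 0)
Event 27 (EXEC): [MAIN] PC=1: NOP
Event 28 (EXEC): [MAIN] PC=2: INC 1 -> ACC=-12
Event 29 (EXEC): [MAIN] PC=3: NOP
Event 30 (EXEC): [MAIN] PC=4: NOP
Event 31 (EXEC): [MAIN] PC=5: DEC 2 -> ACC=-14
Event 32 (EXEC): [MAIN] PC=6: HALT

Answer: -14 MAIN 0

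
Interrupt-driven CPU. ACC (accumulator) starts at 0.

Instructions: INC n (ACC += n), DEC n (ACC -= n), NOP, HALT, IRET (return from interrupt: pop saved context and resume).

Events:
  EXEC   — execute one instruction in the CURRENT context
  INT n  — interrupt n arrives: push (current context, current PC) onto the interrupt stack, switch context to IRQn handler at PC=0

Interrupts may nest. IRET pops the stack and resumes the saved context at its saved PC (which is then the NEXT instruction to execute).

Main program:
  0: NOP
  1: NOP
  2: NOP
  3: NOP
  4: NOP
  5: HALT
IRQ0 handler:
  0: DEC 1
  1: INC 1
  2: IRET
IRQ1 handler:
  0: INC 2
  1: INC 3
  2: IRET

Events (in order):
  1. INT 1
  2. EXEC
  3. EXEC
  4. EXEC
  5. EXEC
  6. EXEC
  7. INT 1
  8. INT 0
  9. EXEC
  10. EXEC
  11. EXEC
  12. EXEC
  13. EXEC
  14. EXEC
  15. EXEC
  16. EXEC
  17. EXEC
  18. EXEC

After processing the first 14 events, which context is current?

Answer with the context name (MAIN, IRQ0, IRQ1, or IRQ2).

Event 1 (INT 1): INT 1 arrives: push (MAIN, PC=0), enter IRQ1 at PC=0 (depth now 1)
Event 2 (EXEC): [IRQ1] PC=0: INC 2 -> ACC=2
Event 3 (EXEC): [IRQ1] PC=1: INC 3 -> ACC=5
Event 4 (EXEC): [IRQ1] PC=2: IRET -> resume MAIN at PC=0 (depth now 0)
Event 5 (EXEC): [MAIN] PC=0: NOP
Event 6 (EXEC): [MAIN] PC=1: NOP
Event 7 (INT 1): INT 1 arrives: push (MAIN, PC=2), enter IRQ1 at PC=0 (depth now 1)
Event 8 (INT 0): INT 0 arrives: push (IRQ1, PC=0), enter IRQ0 at PC=0 (depth now 2)
Event 9 (EXEC): [IRQ0] PC=0: DEC 1 -> ACC=4
Event 10 (EXEC): [IRQ0] PC=1: INC 1 -> ACC=5
Event 11 (EXEC): [IRQ0] PC=2: IRET -> resume IRQ1 at PC=0 (depth now 1)
Event 12 (EXEC): [IRQ1] PC=0: INC 2 -> ACC=7
Event 13 (EXEC): [IRQ1] PC=1: INC 3 -> ACC=10
Event 14 (EXEC): [IRQ1] PC=2: IRET -> resume MAIN at PC=2 (depth now 0)

Answer: MAIN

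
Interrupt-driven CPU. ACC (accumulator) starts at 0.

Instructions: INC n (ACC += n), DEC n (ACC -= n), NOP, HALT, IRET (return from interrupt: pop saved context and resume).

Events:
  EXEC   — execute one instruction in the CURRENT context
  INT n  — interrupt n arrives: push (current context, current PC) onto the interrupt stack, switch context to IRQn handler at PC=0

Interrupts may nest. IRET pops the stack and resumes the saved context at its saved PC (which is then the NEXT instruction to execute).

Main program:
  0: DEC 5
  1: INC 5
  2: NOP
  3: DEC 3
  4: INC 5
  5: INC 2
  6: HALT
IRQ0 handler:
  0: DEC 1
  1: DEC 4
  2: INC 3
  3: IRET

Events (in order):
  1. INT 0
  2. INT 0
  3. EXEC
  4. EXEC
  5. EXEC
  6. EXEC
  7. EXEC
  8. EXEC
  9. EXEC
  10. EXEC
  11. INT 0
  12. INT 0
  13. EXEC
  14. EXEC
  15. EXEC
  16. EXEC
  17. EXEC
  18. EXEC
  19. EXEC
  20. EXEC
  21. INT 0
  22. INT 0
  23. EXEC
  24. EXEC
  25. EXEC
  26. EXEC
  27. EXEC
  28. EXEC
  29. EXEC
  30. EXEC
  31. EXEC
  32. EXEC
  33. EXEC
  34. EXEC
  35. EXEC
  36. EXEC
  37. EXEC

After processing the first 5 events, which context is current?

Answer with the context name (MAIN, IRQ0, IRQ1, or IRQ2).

Event 1 (INT 0): INT 0 arrives: push (MAIN, PC=0), enter IRQ0 at PC=0 (depth now 1)
Event 2 (INT 0): INT 0 arrives: push (IRQ0, PC=0), enter IRQ0 at PC=0 (depth now 2)
Event 3 (EXEC): [IRQ0] PC=0: DEC 1 -> ACC=-1
Event 4 (EXEC): [IRQ0] PC=1: DEC 4 -> ACC=-5
Event 5 (EXEC): [IRQ0] PC=2: INC 3 -> ACC=-2

Answer: IRQ0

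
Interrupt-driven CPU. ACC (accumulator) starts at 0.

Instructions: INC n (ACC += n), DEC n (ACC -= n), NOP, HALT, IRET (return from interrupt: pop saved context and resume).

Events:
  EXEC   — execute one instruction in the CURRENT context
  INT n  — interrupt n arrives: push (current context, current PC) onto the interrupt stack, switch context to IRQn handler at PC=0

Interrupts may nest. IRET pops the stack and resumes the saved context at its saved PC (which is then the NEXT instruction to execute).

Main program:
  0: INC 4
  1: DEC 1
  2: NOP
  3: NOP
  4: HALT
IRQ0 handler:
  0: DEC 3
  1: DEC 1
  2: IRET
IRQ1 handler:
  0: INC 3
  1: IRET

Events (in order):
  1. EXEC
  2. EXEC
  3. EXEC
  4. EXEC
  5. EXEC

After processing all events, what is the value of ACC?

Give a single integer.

Event 1 (EXEC): [MAIN] PC=0: INC 4 -> ACC=4
Event 2 (EXEC): [MAIN] PC=1: DEC 1 -> ACC=3
Event 3 (EXEC): [MAIN] PC=2: NOP
Event 4 (EXEC): [MAIN] PC=3: NOP
Event 5 (EXEC): [MAIN] PC=4: HALT

Answer: 3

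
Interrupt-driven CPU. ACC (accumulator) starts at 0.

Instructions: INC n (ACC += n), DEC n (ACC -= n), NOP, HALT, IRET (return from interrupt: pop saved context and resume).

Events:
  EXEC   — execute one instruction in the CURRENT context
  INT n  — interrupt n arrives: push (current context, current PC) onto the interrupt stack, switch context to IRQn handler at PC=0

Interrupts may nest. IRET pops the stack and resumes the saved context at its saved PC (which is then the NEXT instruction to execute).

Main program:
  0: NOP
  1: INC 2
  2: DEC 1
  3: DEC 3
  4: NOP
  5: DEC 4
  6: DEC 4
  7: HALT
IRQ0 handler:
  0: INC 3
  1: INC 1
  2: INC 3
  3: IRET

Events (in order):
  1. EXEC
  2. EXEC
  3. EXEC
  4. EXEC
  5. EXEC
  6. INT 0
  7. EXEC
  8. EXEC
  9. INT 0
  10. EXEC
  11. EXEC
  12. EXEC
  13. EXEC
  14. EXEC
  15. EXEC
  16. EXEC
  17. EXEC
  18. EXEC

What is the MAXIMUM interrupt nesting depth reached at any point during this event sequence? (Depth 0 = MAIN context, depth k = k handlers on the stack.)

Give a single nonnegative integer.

Event 1 (EXEC): [MAIN] PC=0: NOP [depth=0]
Event 2 (EXEC): [MAIN] PC=1: INC 2 -> ACC=2 [depth=0]
Event 3 (EXEC): [MAIN] PC=2: DEC 1 -> ACC=1 [depth=0]
Event 4 (EXEC): [MAIN] PC=3: DEC 3 -> ACC=-2 [depth=0]
Event 5 (EXEC): [MAIN] PC=4: NOP [depth=0]
Event 6 (INT 0): INT 0 arrives: push (MAIN, PC=5), enter IRQ0 at PC=0 (depth now 1) [depth=1]
Event 7 (EXEC): [IRQ0] PC=0: INC 3 -> ACC=1 [depth=1]
Event 8 (EXEC): [IRQ0] PC=1: INC 1 -> ACC=2 [depth=1]
Event 9 (INT 0): INT 0 arrives: push (IRQ0, PC=2), enter IRQ0 at PC=0 (depth now 2) [depth=2]
Event 10 (EXEC): [IRQ0] PC=0: INC 3 -> ACC=5 [depth=2]
Event 11 (EXEC): [IRQ0] PC=1: INC 1 -> ACC=6 [depth=2]
Event 12 (EXEC): [IRQ0] PC=2: INC 3 -> ACC=9 [depth=2]
Event 13 (EXEC): [IRQ0] PC=3: IRET -> resume IRQ0 at PC=2 (depth now 1) [depth=1]
Event 14 (EXEC): [IRQ0] PC=2: INC 3 -> ACC=12 [depth=1]
Event 15 (EXEC): [IRQ0] PC=3: IRET -> resume MAIN at PC=5 (depth now 0) [depth=0]
Event 16 (EXEC): [MAIN] PC=5: DEC 4 -> ACC=8 [depth=0]
Event 17 (EXEC): [MAIN] PC=6: DEC 4 -> ACC=4 [depth=0]
Event 18 (EXEC): [MAIN] PC=7: HALT [depth=0]
Max depth observed: 2

Answer: 2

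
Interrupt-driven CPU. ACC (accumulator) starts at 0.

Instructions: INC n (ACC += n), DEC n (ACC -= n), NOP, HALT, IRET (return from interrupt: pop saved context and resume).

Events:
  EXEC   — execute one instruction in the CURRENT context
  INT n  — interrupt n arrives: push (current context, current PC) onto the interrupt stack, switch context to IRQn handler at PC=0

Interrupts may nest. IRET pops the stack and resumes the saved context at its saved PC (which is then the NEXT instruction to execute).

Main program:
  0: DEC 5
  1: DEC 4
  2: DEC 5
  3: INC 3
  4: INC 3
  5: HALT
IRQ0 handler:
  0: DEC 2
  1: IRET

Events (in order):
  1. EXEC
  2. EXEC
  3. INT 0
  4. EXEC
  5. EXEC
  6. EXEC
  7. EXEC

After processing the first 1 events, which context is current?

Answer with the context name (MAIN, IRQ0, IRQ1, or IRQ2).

Answer: MAIN

Derivation:
Event 1 (EXEC): [MAIN] PC=0: DEC 5 -> ACC=-5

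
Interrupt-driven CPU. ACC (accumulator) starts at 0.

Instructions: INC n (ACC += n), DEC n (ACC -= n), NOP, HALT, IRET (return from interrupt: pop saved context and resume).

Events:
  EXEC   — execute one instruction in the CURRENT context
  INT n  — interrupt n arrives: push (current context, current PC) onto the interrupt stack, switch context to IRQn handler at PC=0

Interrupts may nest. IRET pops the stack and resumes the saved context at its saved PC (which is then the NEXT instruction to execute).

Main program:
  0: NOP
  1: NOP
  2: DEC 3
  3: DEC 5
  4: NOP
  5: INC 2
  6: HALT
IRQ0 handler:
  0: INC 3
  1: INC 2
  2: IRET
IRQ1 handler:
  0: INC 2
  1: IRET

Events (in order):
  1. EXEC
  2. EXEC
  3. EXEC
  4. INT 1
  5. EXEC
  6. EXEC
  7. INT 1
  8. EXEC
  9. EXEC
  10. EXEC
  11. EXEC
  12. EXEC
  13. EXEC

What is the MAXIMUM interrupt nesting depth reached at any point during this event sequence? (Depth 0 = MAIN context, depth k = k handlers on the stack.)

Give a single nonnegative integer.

Event 1 (EXEC): [MAIN] PC=0: NOP [depth=0]
Event 2 (EXEC): [MAIN] PC=1: NOP [depth=0]
Event 3 (EXEC): [MAIN] PC=2: DEC 3 -> ACC=-3 [depth=0]
Event 4 (INT 1): INT 1 arrives: push (MAIN, PC=3), enter IRQ1 at PC=0 (depth now 1) [depth=1]
Event 5 (EXEC): [IRQ1] PC=0: INC 2 -> ACC=-1 [depth=1]
Event 6 (EXEC): [IRQ1] PC=1: IRET -> resume MAIN at PC=3 (depth now 0) [depth=0]
Event 7 (INT 1): INT 1 arrives: push (MAIN, PC=3), enter IRQ1 at PC=0 (depth now 1) [depth=1]
Event 8 (EXEC): [IRQ1] PC=0: INC 2 -> ACC=1 [depth=1]
Event 9 (EXEC): [IRQ1] PC=1: IRET -> resume MAIN at PC=3 (depth now 0) [depth=0]
Event 10 (EXEC): [MAIN] PC=3: DEC 5 -> ACC=-4 [depth=0]
Event 11 (EXEC): [MAIN] PC=4: NOP [depth=0]
Event 12 (EXEC): [MAIN] PC=5: INC 2 -> ACC=-2 [depth=0]
Event 13 (EXEC): [MAIN] PC=6: HALT [depth=0]
Max depth observed: 1

Answer: 1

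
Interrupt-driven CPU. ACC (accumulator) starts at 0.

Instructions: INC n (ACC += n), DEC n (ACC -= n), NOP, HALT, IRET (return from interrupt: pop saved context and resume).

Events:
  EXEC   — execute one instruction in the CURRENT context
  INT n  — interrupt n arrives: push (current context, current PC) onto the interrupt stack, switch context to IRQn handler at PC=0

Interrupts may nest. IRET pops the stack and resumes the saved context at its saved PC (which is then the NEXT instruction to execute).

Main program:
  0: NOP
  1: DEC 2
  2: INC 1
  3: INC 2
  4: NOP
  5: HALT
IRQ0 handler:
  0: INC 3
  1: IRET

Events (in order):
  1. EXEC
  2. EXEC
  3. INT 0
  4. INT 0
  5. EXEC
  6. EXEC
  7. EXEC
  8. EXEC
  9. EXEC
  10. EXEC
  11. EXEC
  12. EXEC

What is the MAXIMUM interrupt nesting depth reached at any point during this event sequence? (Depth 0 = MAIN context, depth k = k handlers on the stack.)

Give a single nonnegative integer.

Event 1 (EXEC): [MAIN] PC=0: NOP [depth=0]
Event 2 (EXEC): [MAIN] PC=1: DEC 2 -> ACC=-2 [depth=0]
Event 3 (INT 0): INT 0 arrives: push (MAIN, PC=2), enter IRQ0 at PC=0 (depth now 1) [depth=1]
Event 4 (INT 0): INT 0 arrives: push (IRQ0, PC=0), enter IRQ0 at PC=0 (depth now 2) [depth=2]
Event 5 (EXEC): [IRQ0] PC=0: INC 3 -> ACC=1 [depth=2]
Event 6 (EXEC): [IRQ0] PC=1: IRET -> resume IRQ0 at PC=0 (depth now 1) [depth=1]
Event 7 (EXEC): [IRQ0] PC=0: INC 3 -> ACC=4 [depth=1]
Event 8 (EXEC): [IRQ0] PC=1: IRET -> resume MAIN at PC=2 (depth now 0) [depth=0]
Event 9 (EXEC): [MAIN] PC=2: INC 1 -> ACC=5 [depth=0]
Event 10 (EXEC): [MAIN] PC=3: INC 2 -> ACC=7 [depth=0]
Event 11 (EXEC): [MAIN] PC=4: NOP [depth=0]
Event 12 (EXEC): [MAIN] PC=5: HALT [depth=0]
Max depth observed: 2

Answer: 2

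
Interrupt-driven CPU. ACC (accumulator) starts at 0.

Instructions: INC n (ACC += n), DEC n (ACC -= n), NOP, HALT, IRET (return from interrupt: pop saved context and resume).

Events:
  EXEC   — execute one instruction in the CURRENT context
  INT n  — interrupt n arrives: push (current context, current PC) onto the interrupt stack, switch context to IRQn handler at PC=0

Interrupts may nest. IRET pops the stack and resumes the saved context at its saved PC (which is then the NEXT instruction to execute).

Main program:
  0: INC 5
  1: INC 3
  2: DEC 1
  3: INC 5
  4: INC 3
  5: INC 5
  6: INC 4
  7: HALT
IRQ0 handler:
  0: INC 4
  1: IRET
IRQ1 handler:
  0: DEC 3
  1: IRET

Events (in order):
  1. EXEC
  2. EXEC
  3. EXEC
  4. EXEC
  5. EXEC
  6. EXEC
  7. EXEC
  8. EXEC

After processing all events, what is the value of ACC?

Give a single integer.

Event 1 (EXEC): [MAIN] PC=0: INC 5 -> ACC=5
Event 2 (EXEC): [MAIN] PC=1: INC 3 -> ACC=8
Event 3 (EXEC): [MAIN] PC=2: DEC 1 -> ACC=7
Event 4 (EXEC): [MAIN] PC=3: INC 5 -> ACC=12
Event 5 (EXEC): [MAIN] PC=4: INC 3 -> ACC=15
Event 6 (EXEC): [MAIN] PC=5: INC 5 -> ACC=20
Event 7 (EXEC): [MAIN] PC=6: INC 4 -> ACC=24
Event 8 (EXEC): [MAIN] PC=7: HALT

Answer: 24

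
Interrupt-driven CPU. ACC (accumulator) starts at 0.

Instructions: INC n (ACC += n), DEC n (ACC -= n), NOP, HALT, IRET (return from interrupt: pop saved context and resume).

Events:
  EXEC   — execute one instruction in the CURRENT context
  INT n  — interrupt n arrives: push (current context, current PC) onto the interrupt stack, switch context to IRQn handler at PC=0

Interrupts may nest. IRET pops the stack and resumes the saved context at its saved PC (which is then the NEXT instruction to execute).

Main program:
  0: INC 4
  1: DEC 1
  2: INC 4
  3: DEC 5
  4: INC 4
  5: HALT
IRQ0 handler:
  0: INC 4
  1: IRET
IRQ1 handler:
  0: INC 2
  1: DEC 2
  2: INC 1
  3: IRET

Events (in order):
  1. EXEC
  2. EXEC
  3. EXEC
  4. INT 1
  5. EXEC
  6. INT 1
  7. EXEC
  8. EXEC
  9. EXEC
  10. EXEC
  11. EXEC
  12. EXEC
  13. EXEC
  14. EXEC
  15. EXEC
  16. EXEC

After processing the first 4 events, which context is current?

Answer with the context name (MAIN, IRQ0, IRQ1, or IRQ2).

Answer: IRQ1

Derivation:
Event 1 (EXEC): [MAIN] PC=0: INC 4 -> ACC=4
Event 2 (EXEC): [MAIN] PC=1: DEC 1 -> ACC=3
Event 3 (EXEC): [MAIN] PC=2: INC 4 -> ACC=7
Event 4 (INT 1): INT 1 arrives: push (MAIN, PC=3), enter IRQ1 at PC=0 (depth now 1)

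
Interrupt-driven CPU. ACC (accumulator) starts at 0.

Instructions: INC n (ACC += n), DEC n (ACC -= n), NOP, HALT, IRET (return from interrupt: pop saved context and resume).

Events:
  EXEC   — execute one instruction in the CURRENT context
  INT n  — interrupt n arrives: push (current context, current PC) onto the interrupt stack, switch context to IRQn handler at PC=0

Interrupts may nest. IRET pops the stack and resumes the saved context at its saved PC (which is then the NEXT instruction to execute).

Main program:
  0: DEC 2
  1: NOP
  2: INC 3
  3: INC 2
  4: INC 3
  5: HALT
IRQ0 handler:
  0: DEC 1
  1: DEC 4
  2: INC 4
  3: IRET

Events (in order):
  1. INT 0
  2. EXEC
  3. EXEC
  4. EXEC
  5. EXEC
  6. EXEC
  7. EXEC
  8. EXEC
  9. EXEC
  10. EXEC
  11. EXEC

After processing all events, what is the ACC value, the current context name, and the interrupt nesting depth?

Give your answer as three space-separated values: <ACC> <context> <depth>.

Event 1 (INT 0): INT 0 arrives: push (MAIN, PC=0), enter IRQ0 at PC=0 (depth now 1)
Event 2 (EXEC): [IRQ0] PC=0: DEC 1 -> ACC=-1
Event 3 (EXEC): [IRQ0] PC=1: DEC 4 -> ACC=-5
Event 4 (EXEC): [IRQ0] PC=2: INC 4 -> ACC=-1
Event 5 (EXEC): [IRQ0] PC=3: IRET -> resume MAIN at PC=0 (depth now 0)
Event 6 (EXEC): [MAIN] PC=0: DEC 2 -> ACC=-3
Event 7 (EXEC): [MAIN] PC=1: NOP
Event 8 (EXEC): [MAIN] PC=2: INC 3 -> ACC=0
Event 9 (EXEC): [MAIN] PC=3: INC 2 -> ACC=2
Event 10 (EXEC): [MAIN] PC=4: INC 3 -> ACC=5
Event 11 (EXEC): [MAIN] PC=5: HALT

Answer: 5 MAIN 0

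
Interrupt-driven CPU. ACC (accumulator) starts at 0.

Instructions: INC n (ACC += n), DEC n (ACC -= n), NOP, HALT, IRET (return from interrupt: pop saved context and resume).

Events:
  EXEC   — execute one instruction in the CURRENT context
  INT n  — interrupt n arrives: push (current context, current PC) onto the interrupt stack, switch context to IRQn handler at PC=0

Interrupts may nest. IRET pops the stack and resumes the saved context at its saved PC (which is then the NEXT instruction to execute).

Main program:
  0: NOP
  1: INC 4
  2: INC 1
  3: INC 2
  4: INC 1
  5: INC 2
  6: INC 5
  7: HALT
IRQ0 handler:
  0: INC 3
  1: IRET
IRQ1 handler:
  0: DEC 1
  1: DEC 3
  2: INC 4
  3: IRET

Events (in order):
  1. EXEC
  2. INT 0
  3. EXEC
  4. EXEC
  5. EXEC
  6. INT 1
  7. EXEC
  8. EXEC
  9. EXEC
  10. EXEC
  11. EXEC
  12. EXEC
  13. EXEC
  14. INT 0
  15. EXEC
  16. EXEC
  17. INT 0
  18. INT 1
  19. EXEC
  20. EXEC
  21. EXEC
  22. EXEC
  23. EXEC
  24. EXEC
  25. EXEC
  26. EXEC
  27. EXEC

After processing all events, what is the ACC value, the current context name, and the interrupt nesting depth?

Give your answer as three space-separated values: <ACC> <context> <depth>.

Event 1 (EXEC): [MAIN] PC=0: NOP
Event 2 (INT 0): INT 0 arrives: push (MAIN, PC=1), enter IRQ0 at PC=0 (depth now 1)
Event 3 (EXEC): [IRQ0] PC=0: INC 3 -> ACC=3
Event 4 (EXEC): [IRQ0] PC=1: IRET -> resume MAIN at PC=1 (depth now 0)
Event 5 (EXEC): [MAIN] PC=1: INC 4 -> ACC=7
Event 6 (INT 1): INT 1 arrives: push (MAIN, PC=2), enter IRQ1 at PC=0 (depth now 1)
Event 7 (EXEC): [IRQ1] PC=0: DEC 1 -> ACC=6
Event 8 (EXEC): [IRQ1] PC=1: DEC 3 -> ACC=3
Event 9 (EXEC): [IRQ1] PC=2: INC 4 -> ACC=7
Event 10 (EXEC): [IRQ1] PC=3: IRET -> resume MAIN at PC=2 (depth now 0)
Event 11 (EXEC): [MAIN] PC=2: INC 1 -> ACC=8
Event 12 (EXEC): [MAIN] PC=3: INC 2 -> ACC=10
Event 13 (EXEC): [MAIN] PC=4: INC 1 -> ACC=11
Event 14 (INT 0): INT 0 arrives: push (MAIN, PC=5), enter IRQ0 at PC=0 (depth now 1)
Event 15 (EXEC): [IRQ0] PC=0: INC 3 -> ACC=14
Event 16 (EXEC): [IRQ0] PC=1: IRET -> resume MAIN at PC=5 (depth now 0)
Event 17 (INT 0): INT 0 arrives: push (MAIN, PC=5), enter IRQ0 at PC=0 (depth now 1)
Event 18 (INT 1): INT 1 arrives: push (IRQ0, PC=0), enter IRQ1 at PC=0 (depth now 2)
Event 19 (EXEC): [IRQ1] PC=0: DEC 1 -> ACC=13
Event 20 (EXEC): [IRQ1] PC=1: DEC 3 -> ACC=10
Event 21 (EXEC): [IRQ1] PC=2: INC 4 -> ACC=14
Event 22 (EXEC): [IRQ1] PC=3: IRET -> resume IRQ0 at PC=0 (depth now 1)
Event 23 (EXEC): [IRQ0] PC=0: INC 3 -> ACC=17
Event 24 (EXEC): [IRQ0] PC=1: IRET -> resume MAIN at PC=5 (depth now 0)
Event 25 (EXEC): [MAIN] PC=5: INC 2 -> ACC=19
Event 26 (EXEC): [MAIN] PC=6: INC 5 -> ACC=24
Event 27 (EXEC): [MAIN] PC=7: HALT

Answer: 24 MAIN 0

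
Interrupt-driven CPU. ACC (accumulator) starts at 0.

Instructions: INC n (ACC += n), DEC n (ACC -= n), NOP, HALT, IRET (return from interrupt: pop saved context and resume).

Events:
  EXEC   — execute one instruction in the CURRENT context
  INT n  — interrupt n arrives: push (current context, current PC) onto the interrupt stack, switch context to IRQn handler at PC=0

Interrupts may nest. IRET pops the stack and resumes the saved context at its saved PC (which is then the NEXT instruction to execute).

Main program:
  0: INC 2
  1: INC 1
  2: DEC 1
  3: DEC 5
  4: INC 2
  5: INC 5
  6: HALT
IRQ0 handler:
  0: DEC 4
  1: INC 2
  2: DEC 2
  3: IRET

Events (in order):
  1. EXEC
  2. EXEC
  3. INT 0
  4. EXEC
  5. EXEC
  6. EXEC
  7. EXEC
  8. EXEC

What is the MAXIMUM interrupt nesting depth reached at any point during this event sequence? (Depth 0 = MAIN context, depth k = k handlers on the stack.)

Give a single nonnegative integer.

Event 1 (EXEC): [MAIN] PC=0: INC 2 -> ACC=2 [depth=0]
Event 2 (EXEC): [MAIN] PC=1: INC 1 -> ACC=3 [depth=0]
Event 3 (INT 0): INT 0 arrives: push (MAIN, PC=2), enter IRQ0 at PC=0 (depth now 1) [depth=1]
Event 4 (EXEC): [IRQ0] PC=0: DEC 4 -> ACC=-1 [depth=1]
Event 5 (EXEC): [IRQ0] PC=1: INC 2 -> ACC=1 [depth=1]
Event 6 (EXEC): [IRQ0] PC=2: DEC 2 -> ACC=-1 [depth=1]
Event 7 (EXEC): [IRQ0] PC=3: IRET -> resume MAIN at PC=2 (depth now 0) [depth=0]
Event 8 (EXEC): [MAIN] PC=2: DEC 1 -> ACC=-2 [depth=0]
Max depth observed: 1

Answer: 1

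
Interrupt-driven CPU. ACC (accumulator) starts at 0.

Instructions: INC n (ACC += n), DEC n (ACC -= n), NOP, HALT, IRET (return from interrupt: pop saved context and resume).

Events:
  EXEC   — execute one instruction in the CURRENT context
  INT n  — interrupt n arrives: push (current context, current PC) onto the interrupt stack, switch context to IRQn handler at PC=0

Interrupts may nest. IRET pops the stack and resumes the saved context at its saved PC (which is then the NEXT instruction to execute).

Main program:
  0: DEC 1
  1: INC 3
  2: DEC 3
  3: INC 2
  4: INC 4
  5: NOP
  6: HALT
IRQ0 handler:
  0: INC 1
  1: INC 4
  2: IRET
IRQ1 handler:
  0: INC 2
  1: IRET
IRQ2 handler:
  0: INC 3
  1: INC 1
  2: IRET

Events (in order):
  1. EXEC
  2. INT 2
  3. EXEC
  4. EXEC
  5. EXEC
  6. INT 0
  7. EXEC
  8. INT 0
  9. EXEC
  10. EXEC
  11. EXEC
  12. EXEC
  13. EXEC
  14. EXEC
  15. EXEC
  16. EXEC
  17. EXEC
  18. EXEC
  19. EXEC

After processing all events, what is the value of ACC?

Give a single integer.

Event 1 (EXEC): [MAIN] PC=0: DEC 1 -> ACC=-1
Event 2 (INT 2): INT 2 arrives: push (MAIN, PC=1), enter IRQ2 at PC=0 (depth now 1)
Event 3 (EXEC): [IRQ2] PC=0: INC 3 -> ACC=2
Event 4 (EXEC): [IRQ2] PC=1: INC 1 -> ACC=3
Event 5 (EXEC): [IRQ2] PC=2: IRET -> resume MAIN at PC=1 (depth now 0)
Event 6 (INT 0): INT 0 arrives: push (MAIN, PC=1), enter IRQ0 at PC=0 (depth now 1)
Event 7 (EXEC): [IRQ0] PC=0: INC 1 -> ACC=4
Event 8 (INT 0): INT 0 arrives: push (IRQ0, PC=1), enter IRQ0 at PC=0 (depth now 2)
Event 9 (EXEC): [IRQ0] PC=0: INC 1 -> ACC=5
Event 10 (EXEC): [IRQ0] PC=1: INC 4 -> ACC=9
Event 11 (EXEC): [IRQ0] PC=2: IRET -> resume IRQ0 at PC=1 (depth now 1)
Event 12 (EXEC): [IRQ0] PC=1: INC 4 -> ACC=13
Event 13 (EXEC): [IRQ0] PC=2: IRET -> resume MAIN at PC=1 (depth now 0)
Event 14 (EXEC): [MAIN] PC=1: INC 3 -> ACC=16
Event 15 (EXEC): [MAIN] PC=2: DEC 3 -> ACC=13
Event 16 (EXEC): [MAIN] PC=3: INC 2 -> ACC=15
Event 17 (EXEC): [MAIN] PC=4: INC 4 -> ACC=19
Event 18 (EXEC): [MAIN] PC=5: NOP
Event 19 (EXEC): [MAIN] PC=6: HALT

Answer: 19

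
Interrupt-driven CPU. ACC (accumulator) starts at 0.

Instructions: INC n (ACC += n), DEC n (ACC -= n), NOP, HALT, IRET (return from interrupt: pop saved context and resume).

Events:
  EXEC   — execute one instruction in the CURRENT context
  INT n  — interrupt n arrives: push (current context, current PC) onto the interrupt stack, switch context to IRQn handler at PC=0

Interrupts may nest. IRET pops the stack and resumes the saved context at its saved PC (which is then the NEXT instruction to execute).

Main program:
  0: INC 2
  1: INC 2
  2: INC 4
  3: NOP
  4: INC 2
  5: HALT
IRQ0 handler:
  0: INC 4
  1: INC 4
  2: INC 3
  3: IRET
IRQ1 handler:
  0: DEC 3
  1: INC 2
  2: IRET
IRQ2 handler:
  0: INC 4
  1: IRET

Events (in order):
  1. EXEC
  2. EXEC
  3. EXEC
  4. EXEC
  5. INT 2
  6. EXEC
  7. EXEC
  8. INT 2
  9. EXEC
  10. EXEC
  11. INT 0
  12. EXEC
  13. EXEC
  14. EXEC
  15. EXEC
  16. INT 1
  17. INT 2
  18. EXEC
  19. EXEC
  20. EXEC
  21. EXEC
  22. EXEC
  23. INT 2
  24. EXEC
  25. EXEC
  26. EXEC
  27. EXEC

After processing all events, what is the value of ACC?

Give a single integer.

Event 1 (EXEC): [MAIN] PC=0: INC 2 -> ACC=2
Event 2 (EXEC): [MAIN] PC=1: INC 2 -> ACC=4
Event 3 (EXEC): [MAIN] PC=2: INC 4 -> ACC=8
Event 4 (EXEC): [MAIN] PC=3: NOP
Event 5 (INT 2): INT 2 arrives: push (MAIN, PC=4), enter IRQ2 at PC=0 (depth now 1)
Event 6 (EXEC): [IRQ2] PC=0: INC 4 -> ACC=12
Event 7 (EXEC): [IRQ2] PC=1: IRET -> resume MAIN at PC=4 (depth now 0)
Event 8 (INT 2): INT 2 arrives: push (MAIN, PC=4), enter IRQ2 at PC=0 (depth now 1)
Event 9 (EXEC): [IRQ2] PC=0: INC 4 -> ACC=16
Event 10 (EXEC): [IRQ2] PC=1: IRET -> resume MAIN at PC=4 (depth now 0)
Event 11 (INT 0): INT 0 arrives: push (MAIN, PC=4), enter IRQ0 at PC=0 (depth now 1)
Event 12 (EXEC): [IRQ0] PC=0: INC 4 -> ACC=20
Event 13 (EXEC): [IRQ0] PC=1: INC 4 -> ACC=24
Event 14 (EXEC): [IRQ0] PC=2: INC 3 -> ACC=27
Event 15 (EXEC): [IRQ0] PC=3: IRET -> resume MAIN at PC=4 (depth now 0)
Event 16 (INT 1): INT 1 arrives: push (MAIN, PC=4), enter IRQ1 at PC=0 (depth now 1)
Event 17 (INT 2): INT 2 arrives: push (IRQ1, PC=0), enter IRQ2 at PC=0 (depth now 2)
Event 18 (EXEC): [IRQ2] PC=0: INC 4 -> ACC=31
Event 19 (EXEC): [IRQ2] PC=1: IRET -> resume IRQ1 at PC=0 (depth now 1)
Event 20 (EXEC): [IRQ1] PC=0: DEC 3 -> ACC=28
Event 21 (EXEC): [IRQ1] PC=1: INC 2 -> ACC=30
Event 22 (EXEC): [IRQ1] PC=2: IRET -> resume MAIN at PC=4 (depth now 0)
Event 23 (INT 2): INT 2 arrives: push (MAIN, PC=4), enter IRQ2 at PC=0 (depth now 1)
Event 24 (EXEC): [IRQ2] PC=0: INC 4 -> ACC=34
Event 25 (EXEC): [IRQ2] PC=1: IRET -> resume MAIN at PC=4 (depth now 0)
Event 26 (EXEC): [MAIN] PC=4: INC 2 -> ACC=36
Event 27 (EXEC): [MAIN] PC=5: HALT

Answer: 36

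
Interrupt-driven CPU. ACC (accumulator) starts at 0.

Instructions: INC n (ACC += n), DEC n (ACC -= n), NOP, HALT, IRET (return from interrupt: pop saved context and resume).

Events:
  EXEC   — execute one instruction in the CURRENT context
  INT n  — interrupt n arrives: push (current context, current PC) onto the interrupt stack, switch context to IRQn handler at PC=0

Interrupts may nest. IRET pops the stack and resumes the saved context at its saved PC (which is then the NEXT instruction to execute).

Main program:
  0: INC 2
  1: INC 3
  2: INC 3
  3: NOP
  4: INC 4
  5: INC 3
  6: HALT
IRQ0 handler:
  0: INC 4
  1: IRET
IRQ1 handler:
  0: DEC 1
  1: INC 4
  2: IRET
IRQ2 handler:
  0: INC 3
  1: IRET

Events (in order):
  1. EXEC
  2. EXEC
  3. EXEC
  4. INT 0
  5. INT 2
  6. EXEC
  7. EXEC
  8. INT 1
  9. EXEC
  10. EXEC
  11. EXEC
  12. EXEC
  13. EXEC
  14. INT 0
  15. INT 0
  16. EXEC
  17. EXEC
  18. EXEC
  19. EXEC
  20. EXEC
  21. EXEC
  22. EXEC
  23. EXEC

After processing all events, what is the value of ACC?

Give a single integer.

Event 1 (EXEC): [MAIN] PC=0: INC 2 -> ACC=2
Event 2 (EXEC): [MAIN] PC=1: INC 3 -> ACC=5
Event 3 (EXEC): [MAIN] PC=2: INC 3 -> ACC=8
Event 4 (INT 0): INT 0 arrives: push (MAIN, PC=3), enter IRQ0 at PC=0 (depth now 1)
Event 5 (INT 2): INT 2 arrives: push (IRQ0, PC=0), enter IRQ2 at PC=0 (depth now 2)
Event 6 (EXEC): [IRQ2] PC=0: INC 3 -> ACC=11
Event 7 (EXEC): [IRQ2] PC=1: IRET -> resume IRQ0 at PC=0 (depth now 1)
Event 8 (INT 1): INT 1 arrives: push (IRQ0, PC=0), enter IRQ1 at PC=0 (depth now 2)
Event 9 (EXEC): [IRQ1] PC=0: DEC 1 -> ACC=10
Event 10 (EXEC): [IRQ1] PC=1: INC 4 -> ACC=14
Event 11 (EXEC): [IRQ1] PC=2: IRET -> resume IRQ0 at PC=0 (depth now 1)
Event 12 (EXEC): [IRQ0] PC=0: INC 4 -> ACC=18
Event 13 (EXEC): [IRQ0] PC=1: IRET -> resume MAIN at PC=3 (depth now 0)
Event 14 (INT 0): INT 0 arrives: push (MAIN, PC=3), enter IRQ0 at PC=0 (depth now 1)
Event 15 (INT 0): INT 0 arrives: push (IRQ0, PC=0), enter IRQ0 at PC=0 (depth now 2)
Event 16 (EXEC): [IRQ0] PC=0: INC 4 -> ACC=22
Event 17 (EXEC): [IRQ0] PC=1: IRET -> resume IRQ0 at PC=0 (depth now 1)
Event 18 (EXEC): [IRQ0] PC=0: INC 4 -> ACC=26
Event 19 (EXEC): [IRQ0] PC=1: IRET -> resume MAIN at PC=3 (depth now 0)
Event 20 (EXEC): [MAIN] PC=3: NOP
Event 21 (EXEC): [MAIN] PC=4: INC 4 -> ACC=30
Event 22 (EXEC): [MAIN] PC=5: INC 3 -> ACC=33
Event 23 (EXEC): [MAIN] PC=6: HALT

Answer: 33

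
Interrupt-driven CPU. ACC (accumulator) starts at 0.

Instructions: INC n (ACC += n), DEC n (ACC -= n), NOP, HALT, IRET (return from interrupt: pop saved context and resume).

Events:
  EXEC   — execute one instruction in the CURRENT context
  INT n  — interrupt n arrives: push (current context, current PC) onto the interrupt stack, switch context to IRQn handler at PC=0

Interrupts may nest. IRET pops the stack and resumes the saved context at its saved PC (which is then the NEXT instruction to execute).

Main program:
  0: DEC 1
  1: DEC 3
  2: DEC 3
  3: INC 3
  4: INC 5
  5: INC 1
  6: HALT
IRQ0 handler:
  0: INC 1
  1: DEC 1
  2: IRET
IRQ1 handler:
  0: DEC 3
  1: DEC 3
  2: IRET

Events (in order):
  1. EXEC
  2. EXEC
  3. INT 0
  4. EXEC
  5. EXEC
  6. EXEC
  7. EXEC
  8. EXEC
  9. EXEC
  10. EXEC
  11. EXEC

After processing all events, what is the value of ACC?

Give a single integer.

Event 1 (EXEC): [MAIN] PC=0: DEC 1 -> ACC=-1
Event 2 (EXEC): [MAIN] PC=1: DEC 3 -> ACC=-4
Event 3 (INT 0): INT 0 arrives: push (MAIN, PC=2), enter IRQ0 at PC=0 (depth now 1)
Event 4 (EXEC): [IRQ0] PC=0: INC 1 -> ACC=-3
Event 5 (EXEC): [IRQ0] PC=1: DEC 1 -> ACC=-4
Event 6 (EXEC): [IRQ0] PC=2: IRET -> resume MAIN at PC=2 (depth now 0)
Event 7 (EXEC): [MAIN] PC=2: DEC 3 -> ACC=-7
Event 8 (EXEC): [MAIN] PC=3: INC 3 -> ACC=-4
Event 9 (EXEC): [MAIN] PC=4: INC 5 -> ACC=1
Event 10 (EXEC): [MAIN] PC=5: INC 1 -> ACC=2
Event 11 (EXEC): [MAIN] PC=6: HALT

Answer: 2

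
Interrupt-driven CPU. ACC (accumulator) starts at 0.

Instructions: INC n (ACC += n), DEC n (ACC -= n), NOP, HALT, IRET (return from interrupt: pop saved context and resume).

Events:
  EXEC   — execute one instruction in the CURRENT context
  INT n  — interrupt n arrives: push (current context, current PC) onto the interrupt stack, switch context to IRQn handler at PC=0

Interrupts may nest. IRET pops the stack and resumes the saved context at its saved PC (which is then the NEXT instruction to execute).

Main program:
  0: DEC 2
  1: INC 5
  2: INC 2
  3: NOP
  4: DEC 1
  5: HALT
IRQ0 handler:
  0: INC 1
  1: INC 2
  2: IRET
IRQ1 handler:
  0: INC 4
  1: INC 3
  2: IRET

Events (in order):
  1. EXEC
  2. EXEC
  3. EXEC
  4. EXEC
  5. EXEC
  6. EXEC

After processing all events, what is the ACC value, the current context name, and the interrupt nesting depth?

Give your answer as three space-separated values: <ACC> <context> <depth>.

Answer: 4 MAIN 0

Derivation:
Event 1 (EXEC): [MAIN] PC=0: DEC 2 -> ACC=-2
Event 2 (EXEC): [MAIN] PC=1: INC 5 -> ACC=3
Event 3 (EXEC): [MAIN] PC=2: INC 2 -> ACC=5
Event 4 (EXEC): [MAIN] PC=3: NOP
Event 5 (EXEC): [MAIN] PC=4: DEC 1 -> ACC=4
Event 6 (EXEC): [MAIN] PC=5: HALT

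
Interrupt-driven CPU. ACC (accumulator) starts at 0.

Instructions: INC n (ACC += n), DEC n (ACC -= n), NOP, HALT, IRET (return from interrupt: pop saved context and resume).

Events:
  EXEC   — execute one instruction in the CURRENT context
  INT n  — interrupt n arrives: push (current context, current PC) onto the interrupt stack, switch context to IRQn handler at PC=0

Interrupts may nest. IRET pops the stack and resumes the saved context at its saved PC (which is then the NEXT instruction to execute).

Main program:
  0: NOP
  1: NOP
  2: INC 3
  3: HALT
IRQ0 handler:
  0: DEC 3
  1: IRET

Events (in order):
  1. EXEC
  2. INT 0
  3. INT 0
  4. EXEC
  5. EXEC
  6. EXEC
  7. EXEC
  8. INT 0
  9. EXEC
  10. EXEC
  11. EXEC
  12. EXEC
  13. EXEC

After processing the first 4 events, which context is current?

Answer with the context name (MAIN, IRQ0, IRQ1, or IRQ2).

Answer: IRQ0

Derivation:
Event 1 (EXEC): [MAIN] PC=0: NOP
Event 2 (INT 0): INT 0 arrives: push (MAIN, PC=1), enter IRQ0 at PC=0 (depth now 1)
Event 3 (INT 0): INT 0 arrives: push (IRQ0, PC=0), enter IRQ0 at PC=0 (depth now 2)
Event 4 (EXEC): [IRQ0] PC=0: DEC 3 -> ACC=-3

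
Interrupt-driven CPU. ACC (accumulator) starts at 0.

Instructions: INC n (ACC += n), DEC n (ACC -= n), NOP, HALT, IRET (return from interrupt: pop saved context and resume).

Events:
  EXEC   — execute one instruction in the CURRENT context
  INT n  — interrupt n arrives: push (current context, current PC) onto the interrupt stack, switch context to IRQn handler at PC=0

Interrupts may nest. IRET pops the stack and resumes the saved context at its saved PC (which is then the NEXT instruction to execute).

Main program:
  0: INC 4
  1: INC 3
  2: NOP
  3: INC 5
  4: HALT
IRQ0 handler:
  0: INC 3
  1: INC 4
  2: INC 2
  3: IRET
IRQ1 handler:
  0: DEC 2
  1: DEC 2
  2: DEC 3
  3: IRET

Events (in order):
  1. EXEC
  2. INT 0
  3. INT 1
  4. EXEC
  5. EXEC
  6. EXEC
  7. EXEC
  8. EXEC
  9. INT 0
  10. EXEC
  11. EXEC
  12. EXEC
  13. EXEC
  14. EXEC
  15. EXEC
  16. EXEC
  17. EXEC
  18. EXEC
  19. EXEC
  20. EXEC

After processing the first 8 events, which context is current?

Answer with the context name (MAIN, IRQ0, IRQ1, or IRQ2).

Answer: IRQ0

Derivation:
Event 1 (EXEC): [MAIN] PC=0: INC 4 -> ACC=4
Event 2 (INT 0): INT 0 arrives: push (MAIN, PC=1), enter IRQ0 at PC=0 (depth now 1)
Event 3 (INT 1): INT 1 arrives: push (IRQ0, PC=0), enter IRQ1 at PC=0 (depth now 2)
Event 4 (EXEC): [IRQ1] PC=0: DEC 2 -> ACC=2
Event 5 (EXEC): [IRQ1] PC=1: DEC 2 -> ACC=0
Event 6 (EXEC): [IRQ1] PC=2: DEC 3 -> ACC=-3
Event 7 (EXEC): [IRQ1] PC=3: IRET -> resume IRQ0 at PC=0 (depth now 1)
Event 8 (EXEC): [IRQ0] PC=0: INC 3 -> ACC=0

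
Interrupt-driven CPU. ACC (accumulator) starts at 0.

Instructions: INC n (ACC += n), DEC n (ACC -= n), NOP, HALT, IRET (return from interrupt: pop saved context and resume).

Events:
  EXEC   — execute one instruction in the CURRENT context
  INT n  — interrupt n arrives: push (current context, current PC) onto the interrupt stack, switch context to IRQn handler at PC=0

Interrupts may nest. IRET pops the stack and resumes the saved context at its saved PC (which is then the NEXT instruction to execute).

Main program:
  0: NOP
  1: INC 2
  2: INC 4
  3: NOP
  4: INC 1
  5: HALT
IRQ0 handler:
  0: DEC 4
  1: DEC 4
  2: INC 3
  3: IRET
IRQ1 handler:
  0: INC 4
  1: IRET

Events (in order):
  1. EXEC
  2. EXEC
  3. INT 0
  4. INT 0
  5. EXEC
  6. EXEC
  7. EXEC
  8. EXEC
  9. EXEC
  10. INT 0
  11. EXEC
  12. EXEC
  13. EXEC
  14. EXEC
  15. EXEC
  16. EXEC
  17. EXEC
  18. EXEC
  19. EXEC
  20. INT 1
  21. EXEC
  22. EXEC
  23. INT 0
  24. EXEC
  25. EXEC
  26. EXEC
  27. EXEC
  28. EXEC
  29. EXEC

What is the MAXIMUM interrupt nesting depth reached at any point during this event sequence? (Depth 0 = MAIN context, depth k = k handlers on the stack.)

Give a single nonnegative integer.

Answer: 2

Derivation:
Event 1 (EXEC): [MAIN] PC=0: NOP [depth=0]
Event 2 (EXEC): [MAIN] PC=1: INC 2 -> ACC=2 [depth=0]
Event 3 (INT 0): INT 0 arrives: push (MAIN, PC=2), enter IRQ0 at PC=0 (depth now 1) [depth=1]
Event 4 (INT 0): INT 0 arrives: push (IRQ0, PC=0), enter IRQ0 at PC=0 (depth now 2) [depth=2]
Event 5 (EXEC): [IRQ0] PC=0: DEC 4 -> ACC=-2 [depth=2]
Event 6 (EXEC): [IRQ0] PC=1: DEC 4 -> ACC=-6 [depth=2]
Event 7 (EXEC): [IRQ0] PC=2: INC 3 -> ACC=-3 [depth=2]
Event 8 (EXEC): [IRQ0] PC=3: IRET -> resume IRQ0 at PC=0 (depth now 1) [depth=1]
Event 9 (EXEC): [IRQ0] PC=0: DEC 4 -> ACC=-7 [depth=1]
Event 10 (INT 0): INT 0 arrives: push (IRQ0, PC=1), enter IRQ0 at PC=0 (depth now 2) [depth=2]
Event 11 (EXEC): [IRQ0] PC=0: DEC 4 -> ACC=-11 [depth=2]
Event 12 (EXEC): [IRQ0] PC=1: DEC 4 -> ACC=-15 [depth=2]
Event 13 (EXEC): [IRQ0] PC=2: INC 3 -> ACC=-12 [depth=2]
Event 14 (EXEC): [IRQ0] PC=3: IRET -> resume IRQ0 at PC=1 (depth now 1) [depth=1]
Event 15 (EXEC): [IRQ0] PC=1: DEC 4 -> ACC=-16 [depth=1]
Event 16 (EXEC): [IRQ0] PC=2: INC 3 -> ACC=-13 [depth=1]
Event 17 (EXEC): [IRQ0] PC=3: IRET -> resume MAIN at PC=2 (depth now 0) [depth=0]
Event 18 (EXEC): [MAIN] PC=2: INC 4 -> ACC=-9 [depth=0]
Event 19 (EXEC): [MAIN] PC=3: NOP [depth=0]
Event 20 (INT 1): INT 1 arrives: push (MAIN, PC=4), enter IRQ1 at PC=0 (depth now 1) [depth=1]
Event 21 (EXEC): [IRQ1] PC=0: INC 4 -> ACC=-5 [depth=1]
Event 22 (EXEC): [IRQ1] PC=1: IRET -> resume MAIN at PC=4 (depth now 0) [depth=0]
Event 23 (INT 0): INT 0 arrives: push (MAIN, PC=4), enter IRQ0 at PC=0 (depth now 1) [depth=1]
Event 24 (EXEC): [IRQ0] PC=0: DEC 4 -> ACC=-9 [depth=1]
Event 25 (EXEC): [IRQ0] PC=1: DEC 4 -> ACC=-13 [depth=1]
Event 26 (EXEC): [IRQ0] PC=2: INC 3 -> ACC=-10 [depth=1]
Event 27 (EXEC): [IRQ0] PC=3: IRET -> resume MAIN at PC=4 (depth now 0) [depth=0]
Event 28 (EXEC): [MAIN] PC=4: INC 1 -> ACC=-9 [depth=0]
Event 29 (EXEC): [MAIN] PC=5: HALT [depth=0]
Max depth observed: 2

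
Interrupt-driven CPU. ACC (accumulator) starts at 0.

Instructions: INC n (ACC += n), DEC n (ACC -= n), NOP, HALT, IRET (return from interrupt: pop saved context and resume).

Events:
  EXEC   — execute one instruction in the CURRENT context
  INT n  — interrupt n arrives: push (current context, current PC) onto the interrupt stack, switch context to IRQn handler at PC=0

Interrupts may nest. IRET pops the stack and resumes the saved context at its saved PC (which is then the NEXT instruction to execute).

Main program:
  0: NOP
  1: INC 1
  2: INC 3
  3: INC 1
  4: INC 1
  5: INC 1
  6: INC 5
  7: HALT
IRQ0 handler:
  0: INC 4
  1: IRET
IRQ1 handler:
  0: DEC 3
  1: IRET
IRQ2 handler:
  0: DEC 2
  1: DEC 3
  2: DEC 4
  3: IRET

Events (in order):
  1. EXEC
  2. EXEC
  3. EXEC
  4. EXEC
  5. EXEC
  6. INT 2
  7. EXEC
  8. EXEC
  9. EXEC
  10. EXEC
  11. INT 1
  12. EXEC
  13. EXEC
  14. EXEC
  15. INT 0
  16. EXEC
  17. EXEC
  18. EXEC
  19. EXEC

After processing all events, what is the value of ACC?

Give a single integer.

Event 1 (EXEC): [MAIN] PC=0: NOP
Event 2 (EXEC): [MAIN] PC=1: INC 1 -> ACC=1
Event 3 (EXEC): [MAIN] PC=2: INC 3 -> ACC=4
Event 4 (EXEC): [MAIN] PC=3: INC 1 -> ACC=5
Event 5 (EXEC): [MAIN] PC=4: INC 1 -> ACC=6
Event 6 (INT 2): INT 2 arrives: push (MAIN, PC=5), enter IRQ2 at PC=0 (depth now 1)
Event 7 (EXEC): [IRQ2] PC=0: DEC 2 -> ACC=4
Event 8 (EXEC): [IRQ2] PC=1: DEC 3 -> ACC=1
Event 9 (EXEC): [IRQ2] PC=2: DEC 4 -> ACC=-3
Event 10 (EXEC): [IRQ2] PC=3: IRET -> resume MAIN at PC=5 (depth now 0)
Event 11 (INT 1): INT 1 arrives: push (MAIN, PC=5), enter IRQ1 at PC=0 (depth now 1)
Event 12 (EXEC): [IRQ1] PC=0: DEC 3 -> ACC=-6
Event 13 (EXEC): [IRQ1] PC=1: IRET -> resume MAIN at PC=5 (depth now 0)
Event 14 (EXEC): [MAIN] PC=5: INC 1 -> ACC=-5
Event 15 (INT 0): INT 0 arrives: push (MAIN, PC=6), enter IRQ0 at PC=0 (depth now 1)
Event 16 (EXEC): [IRQ0] PC=0: INC 4 -> ACC=-1
Event 17 (EXEC): [IRQ0] PC=1: IRET -> resume MAIN at PC=6 (depth now 0)
Event 18 (EXEC): [MAIN] PC=6: INC 5 -> ACC=4
Event 19 (EXEC): [MAIN] PC=7: HALT

Answer: 4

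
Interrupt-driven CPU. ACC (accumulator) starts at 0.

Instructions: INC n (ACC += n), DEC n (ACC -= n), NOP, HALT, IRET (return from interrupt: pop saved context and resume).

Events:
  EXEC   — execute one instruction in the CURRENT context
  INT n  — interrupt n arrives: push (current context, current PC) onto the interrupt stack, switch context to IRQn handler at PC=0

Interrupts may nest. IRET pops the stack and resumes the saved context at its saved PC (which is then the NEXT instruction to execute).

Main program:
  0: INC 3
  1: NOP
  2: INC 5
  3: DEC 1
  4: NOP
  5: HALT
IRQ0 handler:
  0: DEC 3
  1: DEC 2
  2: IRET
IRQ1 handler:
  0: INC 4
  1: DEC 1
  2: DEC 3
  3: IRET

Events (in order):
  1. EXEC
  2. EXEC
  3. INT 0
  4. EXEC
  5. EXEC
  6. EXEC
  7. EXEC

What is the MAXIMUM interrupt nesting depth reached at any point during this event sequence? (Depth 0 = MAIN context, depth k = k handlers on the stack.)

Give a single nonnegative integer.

Answer: 1

Derivation:
Event 1 (EXEC): [MAIN] PC=0: INC 3 -> ACC=3 [depth=0]
Event 2 (EXEC): [MAIN] PC=1: NOP [depth=0]
Event 3 (INT 0): INT 0 arrives: push (MAIN, PC=2), enter IRQ0 at PC=0 (depth now 1) [depth=1]
Event 4 (EXEC): [IRQ0] PC=0: DEC 3 -> ACC=0 [depth=1]
Event 5 (EXEC): [IRQ0] PC=1: DEC 2 -> ACC=-2 [depth=1]
Event 6 (EXEC): [IRQ0] PC=2: IRET -> resume MAIN at PC=2 (depth now 0) [depth=0]
Event 7 (EXEC): [MAIN] PC=2: INC 5 -> ACC=3 [depth=0]
Max depth observed: 1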